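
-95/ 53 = -1.79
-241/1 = -241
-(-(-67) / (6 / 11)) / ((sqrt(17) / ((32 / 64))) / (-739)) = 544643*sqrt(17) / 204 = 11007.94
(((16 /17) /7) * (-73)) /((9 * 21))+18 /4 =200083 /44982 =4.45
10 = 10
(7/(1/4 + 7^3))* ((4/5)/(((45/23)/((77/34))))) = 99176/5251725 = 0.02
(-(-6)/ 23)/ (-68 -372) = -3/ 5060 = -0.00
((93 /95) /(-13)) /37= -93 /45695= -0.00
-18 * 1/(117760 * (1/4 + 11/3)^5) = -4374/26374675805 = -0.00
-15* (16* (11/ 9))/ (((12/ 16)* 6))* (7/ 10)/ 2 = -22.81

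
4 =4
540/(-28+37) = 60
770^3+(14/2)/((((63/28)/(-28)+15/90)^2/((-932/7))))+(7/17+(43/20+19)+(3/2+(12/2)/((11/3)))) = 1435558064574731/3145340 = 456407912.84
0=0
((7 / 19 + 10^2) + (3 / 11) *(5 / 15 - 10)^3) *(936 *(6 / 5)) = -163970.48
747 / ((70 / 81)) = 60507 / 70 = 864.39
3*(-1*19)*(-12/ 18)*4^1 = 152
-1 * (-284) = 284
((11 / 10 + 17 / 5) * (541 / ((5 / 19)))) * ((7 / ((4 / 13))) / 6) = 2806167 / 80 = 35077.09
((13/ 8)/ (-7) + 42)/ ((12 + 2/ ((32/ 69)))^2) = 74848/ 476847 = 0.16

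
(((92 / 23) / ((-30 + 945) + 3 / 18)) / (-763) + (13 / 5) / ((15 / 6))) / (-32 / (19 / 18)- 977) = -0.00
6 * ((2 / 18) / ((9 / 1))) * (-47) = -94 / 27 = -3.48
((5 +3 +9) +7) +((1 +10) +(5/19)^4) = 4561860/130321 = 35.00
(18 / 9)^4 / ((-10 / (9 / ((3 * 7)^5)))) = -0.00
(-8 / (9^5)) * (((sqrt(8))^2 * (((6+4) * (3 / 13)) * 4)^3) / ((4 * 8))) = -128000 / 4804839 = -0.03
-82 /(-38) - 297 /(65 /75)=-84112 /247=-340.53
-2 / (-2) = 1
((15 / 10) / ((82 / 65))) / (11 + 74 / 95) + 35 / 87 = 2678245 / 5321964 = 0.50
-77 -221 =-298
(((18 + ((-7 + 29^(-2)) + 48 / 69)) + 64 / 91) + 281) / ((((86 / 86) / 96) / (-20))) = -991577735040 / 1760213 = -563328.26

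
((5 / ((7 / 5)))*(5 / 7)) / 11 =125 / 539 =0.23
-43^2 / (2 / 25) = -46225 / 2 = -23112.50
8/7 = 1.14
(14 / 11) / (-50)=-7 / 275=-0.03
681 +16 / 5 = 3421 / 5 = 684.20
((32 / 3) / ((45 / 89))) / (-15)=-2848 / 2025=-1.41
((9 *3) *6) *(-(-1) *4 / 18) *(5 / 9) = 20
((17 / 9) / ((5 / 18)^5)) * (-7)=-24984288 / 3125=-7994.97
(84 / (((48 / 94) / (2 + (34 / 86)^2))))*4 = 1418.85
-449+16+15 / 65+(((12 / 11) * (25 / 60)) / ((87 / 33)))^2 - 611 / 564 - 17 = -59146153 / 131196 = -450.82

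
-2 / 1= -2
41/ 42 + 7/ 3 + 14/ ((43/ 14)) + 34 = 75613/ 1806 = 41.87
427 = 427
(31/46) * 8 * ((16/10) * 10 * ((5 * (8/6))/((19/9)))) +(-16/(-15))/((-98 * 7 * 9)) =5512143704/20235285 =272.40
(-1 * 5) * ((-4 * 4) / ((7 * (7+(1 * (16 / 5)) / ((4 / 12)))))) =400 / 581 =0.69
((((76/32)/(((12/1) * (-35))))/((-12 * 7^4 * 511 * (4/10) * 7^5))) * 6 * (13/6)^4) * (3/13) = 41743/23945078848223232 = 0.00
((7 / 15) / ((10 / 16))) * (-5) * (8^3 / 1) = -28672 / 15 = -1911.47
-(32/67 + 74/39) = -6206/2613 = -2.38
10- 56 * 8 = -438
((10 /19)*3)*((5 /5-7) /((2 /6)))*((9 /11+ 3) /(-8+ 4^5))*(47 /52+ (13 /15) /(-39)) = -129969 /1380236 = -0.09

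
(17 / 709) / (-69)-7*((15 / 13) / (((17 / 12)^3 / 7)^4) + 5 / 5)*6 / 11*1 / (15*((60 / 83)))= -1038058772108754098334187 / 67930868880915845283050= -15.28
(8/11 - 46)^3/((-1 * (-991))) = -93.63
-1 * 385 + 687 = 302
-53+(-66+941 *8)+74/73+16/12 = 1623085/219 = 7411.35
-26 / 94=-0.28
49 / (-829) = -49 / 829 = -0.06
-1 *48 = -48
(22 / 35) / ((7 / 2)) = 44 / 245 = 0.18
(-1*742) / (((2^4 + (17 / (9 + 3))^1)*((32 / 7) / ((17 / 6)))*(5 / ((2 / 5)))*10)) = -44149 / 209000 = -0.21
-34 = -34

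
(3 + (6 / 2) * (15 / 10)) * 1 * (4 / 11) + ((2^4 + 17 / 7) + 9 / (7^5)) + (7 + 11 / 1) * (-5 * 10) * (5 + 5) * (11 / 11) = -1659981672 / 184877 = -8978.84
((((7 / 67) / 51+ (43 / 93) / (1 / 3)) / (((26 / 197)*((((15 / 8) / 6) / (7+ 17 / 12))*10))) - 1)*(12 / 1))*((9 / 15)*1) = 11298099724 / 57377125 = 196.91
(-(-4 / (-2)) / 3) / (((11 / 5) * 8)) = -5 / 132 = -0.04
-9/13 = -0.69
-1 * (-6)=6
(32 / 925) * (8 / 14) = 128 / 6475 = 0.02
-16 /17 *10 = -160 /17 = -9.41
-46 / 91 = -0.51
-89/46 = -1.93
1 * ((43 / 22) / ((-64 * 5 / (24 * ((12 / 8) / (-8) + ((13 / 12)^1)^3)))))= -80539 / 506880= -0.16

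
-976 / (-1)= 976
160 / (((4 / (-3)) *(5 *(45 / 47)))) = -376 / 15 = -25.07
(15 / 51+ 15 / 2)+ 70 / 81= 23845 / 2754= 8.66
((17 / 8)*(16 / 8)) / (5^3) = 17 / 500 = 0.03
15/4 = 3.75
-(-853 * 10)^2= -72760900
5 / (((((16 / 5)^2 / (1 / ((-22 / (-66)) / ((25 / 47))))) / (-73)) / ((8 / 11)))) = -41.37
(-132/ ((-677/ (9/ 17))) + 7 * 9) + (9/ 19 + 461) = 114709757/ 218671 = 524.58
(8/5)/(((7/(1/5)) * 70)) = 4/6125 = 0.00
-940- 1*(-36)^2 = -2236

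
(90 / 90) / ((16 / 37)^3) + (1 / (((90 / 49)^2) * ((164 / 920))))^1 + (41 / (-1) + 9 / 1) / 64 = 920182729 / 68014080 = 13.53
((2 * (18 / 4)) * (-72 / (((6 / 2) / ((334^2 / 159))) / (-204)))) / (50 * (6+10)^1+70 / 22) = 6007959936 / 156085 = 38491.59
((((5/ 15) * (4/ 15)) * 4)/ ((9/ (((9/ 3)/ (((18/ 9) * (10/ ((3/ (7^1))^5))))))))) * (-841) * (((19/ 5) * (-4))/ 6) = 383496/ 2100875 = 0.18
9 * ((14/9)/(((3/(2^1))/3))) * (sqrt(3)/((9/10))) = 53.89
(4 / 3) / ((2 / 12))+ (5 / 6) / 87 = 8.01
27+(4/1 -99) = -68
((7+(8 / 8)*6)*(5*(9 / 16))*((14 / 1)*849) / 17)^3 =42022780911993711375 / 2515456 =16705830239922.19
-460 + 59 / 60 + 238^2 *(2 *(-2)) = -13622101 / 60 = -227035.02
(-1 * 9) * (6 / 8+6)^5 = -129140163 / 1024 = -126113.44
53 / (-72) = -53 / 72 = -0.74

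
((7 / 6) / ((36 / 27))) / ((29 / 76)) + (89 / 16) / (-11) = 9123 / 5104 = 1.79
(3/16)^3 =27/4096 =0.01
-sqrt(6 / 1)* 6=-6* sqrt(6)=-14.70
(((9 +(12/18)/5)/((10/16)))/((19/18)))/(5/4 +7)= 8768/5225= 1.68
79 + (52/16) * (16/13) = 83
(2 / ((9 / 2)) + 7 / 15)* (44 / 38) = 902 / 855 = 1.05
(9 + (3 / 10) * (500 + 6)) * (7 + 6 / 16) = 11859 / 10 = 1185.90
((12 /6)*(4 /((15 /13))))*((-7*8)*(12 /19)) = -23296 /95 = -245.22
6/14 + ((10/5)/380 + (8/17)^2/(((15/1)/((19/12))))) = 1581641/3459330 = 0.46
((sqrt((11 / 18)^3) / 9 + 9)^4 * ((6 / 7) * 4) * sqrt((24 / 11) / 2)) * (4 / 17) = 3367327304 * sqrt(6) / 63241479 + 1464420293212537 * sqrt(33) / 1521400260303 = 5659.84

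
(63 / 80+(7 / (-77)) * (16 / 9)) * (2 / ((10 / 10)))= 4957 / 3960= 1.25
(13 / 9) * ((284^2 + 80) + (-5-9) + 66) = 1050244 / 9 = 116693.78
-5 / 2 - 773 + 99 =-1353 / 2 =-676.50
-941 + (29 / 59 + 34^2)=12714 / 59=215.49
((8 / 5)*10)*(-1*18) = -288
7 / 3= 2.33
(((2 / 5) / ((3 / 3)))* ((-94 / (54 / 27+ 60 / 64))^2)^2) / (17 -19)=-1048576 / 5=-209715.20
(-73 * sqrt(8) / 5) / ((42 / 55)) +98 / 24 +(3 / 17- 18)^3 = -333576787 / 58956- 803 * sqrt(2) / 21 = -5712.14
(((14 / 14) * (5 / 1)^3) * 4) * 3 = 1500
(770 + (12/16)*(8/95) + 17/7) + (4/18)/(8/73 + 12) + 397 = 3093786881/2645370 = 1169.51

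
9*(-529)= -4761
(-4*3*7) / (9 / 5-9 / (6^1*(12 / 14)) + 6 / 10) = -1680 / 13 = -129.23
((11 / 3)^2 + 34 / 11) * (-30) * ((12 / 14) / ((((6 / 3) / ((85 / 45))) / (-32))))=8905280 / 693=12850.33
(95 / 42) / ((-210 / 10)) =-95 / 882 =-0.11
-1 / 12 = -0.08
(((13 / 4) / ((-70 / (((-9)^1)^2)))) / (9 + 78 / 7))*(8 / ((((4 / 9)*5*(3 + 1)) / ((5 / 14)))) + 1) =-12987 / 52640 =-0.25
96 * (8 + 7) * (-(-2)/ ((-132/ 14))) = -3360/ 11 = -305.45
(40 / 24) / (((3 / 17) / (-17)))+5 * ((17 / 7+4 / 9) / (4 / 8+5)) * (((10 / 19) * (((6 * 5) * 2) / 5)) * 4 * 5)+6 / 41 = 91507567 / 539847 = 169.51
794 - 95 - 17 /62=698.73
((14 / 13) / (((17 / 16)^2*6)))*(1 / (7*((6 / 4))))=512 / 33813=0.02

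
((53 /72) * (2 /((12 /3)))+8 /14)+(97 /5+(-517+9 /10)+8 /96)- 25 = -2624213 /5040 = -520.68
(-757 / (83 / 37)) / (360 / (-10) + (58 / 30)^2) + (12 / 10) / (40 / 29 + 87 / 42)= 10.81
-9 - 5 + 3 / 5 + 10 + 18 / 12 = -19 / 10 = -1.90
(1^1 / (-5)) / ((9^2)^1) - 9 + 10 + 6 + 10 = 6884 / 405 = 17.00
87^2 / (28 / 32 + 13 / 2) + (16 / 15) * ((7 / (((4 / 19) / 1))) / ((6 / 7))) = 2834698 / 2655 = 1067.68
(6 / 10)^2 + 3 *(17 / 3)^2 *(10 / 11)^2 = 725767 / 9075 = 79.97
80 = 80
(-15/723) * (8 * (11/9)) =-0.20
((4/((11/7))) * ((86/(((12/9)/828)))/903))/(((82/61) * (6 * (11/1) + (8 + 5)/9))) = 454572/273757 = 1.66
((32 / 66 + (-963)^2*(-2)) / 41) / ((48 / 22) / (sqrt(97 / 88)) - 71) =979301408*sqrt(2134) / 2423736689 + 421528049806 / 661019097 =656.36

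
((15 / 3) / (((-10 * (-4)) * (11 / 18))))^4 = 6561 / 3748096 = 0.00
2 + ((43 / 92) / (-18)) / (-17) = 56347 / 28152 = 2.00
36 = 36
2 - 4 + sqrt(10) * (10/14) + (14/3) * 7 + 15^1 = 5 * sqrt(10)/7 + 137/3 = 47.93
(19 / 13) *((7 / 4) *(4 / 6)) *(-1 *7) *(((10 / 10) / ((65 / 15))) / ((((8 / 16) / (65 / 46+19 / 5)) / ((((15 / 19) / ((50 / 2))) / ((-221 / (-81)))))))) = -14276493 / 42951350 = -0.33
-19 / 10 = -1.90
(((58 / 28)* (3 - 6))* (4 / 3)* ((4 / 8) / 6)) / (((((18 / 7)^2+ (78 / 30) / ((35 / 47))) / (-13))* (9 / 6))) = 65975 / 111393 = 0.59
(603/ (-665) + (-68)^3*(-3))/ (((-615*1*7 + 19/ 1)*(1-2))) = 627291237/ 2850190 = 220.09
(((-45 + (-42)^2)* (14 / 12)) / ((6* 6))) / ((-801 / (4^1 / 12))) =-1337 / 57672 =-0.02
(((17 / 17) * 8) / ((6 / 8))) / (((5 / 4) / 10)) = 256 / 3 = 85.33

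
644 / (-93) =-644 / 93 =-6.92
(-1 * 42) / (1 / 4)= -168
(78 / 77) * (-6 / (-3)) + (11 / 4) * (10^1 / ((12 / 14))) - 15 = 17657 / 924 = 19.11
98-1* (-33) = 131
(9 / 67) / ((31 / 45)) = 405 / 2077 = 0.19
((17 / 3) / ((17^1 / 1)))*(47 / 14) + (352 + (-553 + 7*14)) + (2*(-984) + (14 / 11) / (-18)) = -2868953 / 1386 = -2069.95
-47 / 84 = -0.56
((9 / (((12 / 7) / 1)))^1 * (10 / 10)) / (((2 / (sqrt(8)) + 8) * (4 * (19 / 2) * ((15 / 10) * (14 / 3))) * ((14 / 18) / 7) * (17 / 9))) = 486 / 41021 - 243 * sqrt(2) / 328168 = 0.01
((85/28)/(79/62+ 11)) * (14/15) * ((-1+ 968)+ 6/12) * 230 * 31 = 1211796975/761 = 1592374.47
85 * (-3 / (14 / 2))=-255 / 7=-36.43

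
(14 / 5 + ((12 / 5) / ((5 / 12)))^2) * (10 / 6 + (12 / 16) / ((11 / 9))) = 3384143 / 41250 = 82.04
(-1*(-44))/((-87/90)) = -1320/29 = -45.52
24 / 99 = 8 / 33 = 0.24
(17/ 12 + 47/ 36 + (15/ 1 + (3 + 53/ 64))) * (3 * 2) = 12413/ 96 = 129.30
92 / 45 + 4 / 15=104 / 45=2.31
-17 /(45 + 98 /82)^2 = -28577 /3587236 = -0.01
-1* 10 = -10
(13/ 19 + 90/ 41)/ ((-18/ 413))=-926359/ 14022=-66.06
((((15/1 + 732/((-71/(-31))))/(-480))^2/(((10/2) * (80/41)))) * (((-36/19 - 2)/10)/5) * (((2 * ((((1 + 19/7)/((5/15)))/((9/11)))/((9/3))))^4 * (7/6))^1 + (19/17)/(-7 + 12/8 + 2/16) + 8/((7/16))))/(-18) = 466333843630013381894029/272267354353409856000000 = 1.71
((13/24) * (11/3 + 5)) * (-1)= -169/36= -4.69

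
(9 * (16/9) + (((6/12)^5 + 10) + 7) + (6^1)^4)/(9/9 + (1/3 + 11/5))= 637935/1696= 376.14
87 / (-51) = -29 / 17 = -1.71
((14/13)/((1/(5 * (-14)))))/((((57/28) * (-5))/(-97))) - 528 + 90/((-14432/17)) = -6665149009/5347056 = -1246.51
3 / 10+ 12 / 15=11 / 10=1.10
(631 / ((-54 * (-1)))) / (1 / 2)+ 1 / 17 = 10754 / 459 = 23.43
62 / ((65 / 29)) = 1798 / 65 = 27.66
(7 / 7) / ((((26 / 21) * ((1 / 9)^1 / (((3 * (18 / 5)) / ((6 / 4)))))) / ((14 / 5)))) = 47628 / 325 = 146.55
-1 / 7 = -0.14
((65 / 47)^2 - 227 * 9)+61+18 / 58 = -126826496 / 64061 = -1979.78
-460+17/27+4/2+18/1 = -11863/27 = -439.37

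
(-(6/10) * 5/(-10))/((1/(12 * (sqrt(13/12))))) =3 * sqrt(39)/5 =3.75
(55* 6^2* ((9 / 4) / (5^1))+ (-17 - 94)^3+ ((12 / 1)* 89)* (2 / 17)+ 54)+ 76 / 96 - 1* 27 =-557567317 / 408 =-1366586.56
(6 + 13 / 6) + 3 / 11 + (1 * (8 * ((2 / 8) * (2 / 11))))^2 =6223 / 726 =8.57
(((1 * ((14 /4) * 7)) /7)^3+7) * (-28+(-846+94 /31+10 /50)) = -53852631 /1240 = -43429.54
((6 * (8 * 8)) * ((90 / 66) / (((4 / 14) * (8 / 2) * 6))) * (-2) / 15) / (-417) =112 / 4587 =0.02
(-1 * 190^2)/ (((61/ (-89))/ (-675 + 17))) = -2114088200/ 61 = -34657183.61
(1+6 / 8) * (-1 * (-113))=791 / 4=197.75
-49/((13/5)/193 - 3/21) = 330995/874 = 378.71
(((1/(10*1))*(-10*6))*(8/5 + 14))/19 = -468/95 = -4.93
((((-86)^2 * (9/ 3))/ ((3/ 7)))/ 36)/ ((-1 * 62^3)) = -12943/ 2144952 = -0.01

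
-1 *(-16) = 16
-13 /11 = -1.18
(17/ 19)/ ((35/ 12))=204/ 665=0.31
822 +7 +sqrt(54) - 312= 3 * sqrt(6) +517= 524.35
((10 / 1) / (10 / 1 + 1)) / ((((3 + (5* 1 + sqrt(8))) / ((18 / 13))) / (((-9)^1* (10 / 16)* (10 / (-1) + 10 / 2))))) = 10125 / 2002 - 10125* sqrt(2) / 8008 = 3.27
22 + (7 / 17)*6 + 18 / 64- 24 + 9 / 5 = 6941 / 2720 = 2.55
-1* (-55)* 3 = 165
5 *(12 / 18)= 10 / 3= 3.33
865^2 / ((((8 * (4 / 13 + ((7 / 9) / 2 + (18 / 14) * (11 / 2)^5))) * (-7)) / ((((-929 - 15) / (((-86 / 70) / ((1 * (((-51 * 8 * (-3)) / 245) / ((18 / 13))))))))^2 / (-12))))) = 20321012387056742400 / 15366378890359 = 1322433.38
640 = 640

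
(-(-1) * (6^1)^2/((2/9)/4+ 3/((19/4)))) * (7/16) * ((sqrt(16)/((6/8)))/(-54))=-532/235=-2.26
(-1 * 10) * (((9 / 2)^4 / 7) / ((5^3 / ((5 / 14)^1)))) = -6561 / 3920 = -1.67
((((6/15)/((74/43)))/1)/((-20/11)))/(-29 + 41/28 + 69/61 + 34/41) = 752801/150605725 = 0.00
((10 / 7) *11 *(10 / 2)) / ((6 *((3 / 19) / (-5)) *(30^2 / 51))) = -17765 / 756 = -23.50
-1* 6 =-6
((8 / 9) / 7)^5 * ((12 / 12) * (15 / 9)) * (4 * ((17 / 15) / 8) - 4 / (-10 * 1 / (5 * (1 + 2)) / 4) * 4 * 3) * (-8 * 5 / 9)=-5673451520 / 80387359983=-0.07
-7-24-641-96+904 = 136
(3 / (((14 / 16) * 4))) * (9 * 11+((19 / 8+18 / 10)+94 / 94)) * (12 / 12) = 12501 / 140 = 89.29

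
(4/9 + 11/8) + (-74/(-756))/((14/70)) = 2.31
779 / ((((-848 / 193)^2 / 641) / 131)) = 2436584071841 / 719104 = 3388361.17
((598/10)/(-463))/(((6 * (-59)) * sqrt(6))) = 299 * sqrt(6)/4917060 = 0.00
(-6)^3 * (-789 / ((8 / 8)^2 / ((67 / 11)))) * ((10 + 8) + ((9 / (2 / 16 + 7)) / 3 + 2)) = 4430342304 / 209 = 21197810.07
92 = 92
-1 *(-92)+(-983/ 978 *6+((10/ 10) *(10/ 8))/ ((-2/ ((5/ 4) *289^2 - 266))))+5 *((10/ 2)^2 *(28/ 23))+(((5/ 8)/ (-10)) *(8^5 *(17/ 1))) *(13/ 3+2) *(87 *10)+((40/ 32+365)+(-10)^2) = -23021923999277/ 119968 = -191900540.14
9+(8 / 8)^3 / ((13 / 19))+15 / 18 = 881 / 78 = 11.29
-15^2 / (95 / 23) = -1035 / 19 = -54.47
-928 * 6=-5568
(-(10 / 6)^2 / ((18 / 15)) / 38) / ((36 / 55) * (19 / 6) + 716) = -6875 / 81041688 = -0.00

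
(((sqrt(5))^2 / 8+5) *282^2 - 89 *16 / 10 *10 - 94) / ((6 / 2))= 297203 / 2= 148601.50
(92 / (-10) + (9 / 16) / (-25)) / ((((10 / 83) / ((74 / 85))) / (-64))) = 2665628 / 625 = 4265.00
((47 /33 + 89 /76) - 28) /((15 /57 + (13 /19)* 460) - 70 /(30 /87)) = -63715 /280896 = -0.23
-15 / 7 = -2.14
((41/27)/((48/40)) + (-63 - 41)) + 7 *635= 703447/162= 4342.27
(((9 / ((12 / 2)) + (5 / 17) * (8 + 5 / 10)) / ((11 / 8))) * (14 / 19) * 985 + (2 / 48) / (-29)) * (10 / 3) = 1535653355 / 218196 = 7037.95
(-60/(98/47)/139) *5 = -7050/6811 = -1.04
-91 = -91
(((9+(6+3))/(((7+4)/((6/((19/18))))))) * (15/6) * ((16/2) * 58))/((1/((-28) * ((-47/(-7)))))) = -423947520/209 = -2028457.03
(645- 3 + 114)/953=756/953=0.79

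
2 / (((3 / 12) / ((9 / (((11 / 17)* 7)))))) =1224 / 77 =15.90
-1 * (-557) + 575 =1132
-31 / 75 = -0.41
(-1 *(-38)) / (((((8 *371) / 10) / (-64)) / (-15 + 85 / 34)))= 38000 / 371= 102.43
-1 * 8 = -8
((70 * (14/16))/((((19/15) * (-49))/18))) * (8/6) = -450/19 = -23.68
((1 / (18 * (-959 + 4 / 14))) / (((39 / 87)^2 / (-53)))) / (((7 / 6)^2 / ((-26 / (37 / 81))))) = -4813884 / 7531979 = -0.64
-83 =-83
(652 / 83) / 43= 652 / 3569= 0.18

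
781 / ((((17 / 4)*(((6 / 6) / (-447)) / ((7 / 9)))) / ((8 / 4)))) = -127777.73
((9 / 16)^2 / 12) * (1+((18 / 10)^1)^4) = 0.30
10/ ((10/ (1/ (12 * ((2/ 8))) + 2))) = 7/ 3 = 2.33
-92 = -92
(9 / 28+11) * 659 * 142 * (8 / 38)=29664226 / 133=223039.29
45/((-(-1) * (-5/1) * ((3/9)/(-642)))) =17334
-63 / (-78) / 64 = 21 / 1664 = 0.01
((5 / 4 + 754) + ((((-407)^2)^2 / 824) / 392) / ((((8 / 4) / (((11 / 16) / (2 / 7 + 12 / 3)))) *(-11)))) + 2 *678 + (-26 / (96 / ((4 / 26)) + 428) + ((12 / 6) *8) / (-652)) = 2832907244315371 / 1899021250560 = 1491.77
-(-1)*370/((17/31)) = 11470/17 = 674.71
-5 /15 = -0.33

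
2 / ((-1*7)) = -2 / 7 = -0.29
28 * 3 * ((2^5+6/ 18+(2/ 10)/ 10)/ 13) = 67942/ 325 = 209.05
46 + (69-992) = -877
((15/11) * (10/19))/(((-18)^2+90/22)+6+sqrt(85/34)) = 220500/102640451 - 330 * sqrt(10)/102640451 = 0.00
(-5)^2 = 25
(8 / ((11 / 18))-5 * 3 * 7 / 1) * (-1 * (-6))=-6066 / 11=-551.45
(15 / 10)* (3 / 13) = 9 / 26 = 0.35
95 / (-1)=-95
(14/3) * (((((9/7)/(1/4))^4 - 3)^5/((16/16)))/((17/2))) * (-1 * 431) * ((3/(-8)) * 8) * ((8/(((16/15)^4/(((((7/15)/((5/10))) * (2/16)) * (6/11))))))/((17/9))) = 513845414438263217414929093951250913375/21203873086493971951616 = 24233563950425755.56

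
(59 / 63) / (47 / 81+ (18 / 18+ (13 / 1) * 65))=531 / 480011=0.00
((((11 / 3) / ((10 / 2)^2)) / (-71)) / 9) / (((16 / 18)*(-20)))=11 / 852000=0.00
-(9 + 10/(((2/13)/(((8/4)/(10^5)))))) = -90013/10000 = -9.00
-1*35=-35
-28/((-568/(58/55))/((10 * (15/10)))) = 0.78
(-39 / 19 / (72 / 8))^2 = 169 / 3249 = 0.05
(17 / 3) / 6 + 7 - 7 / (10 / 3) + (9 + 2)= 16.84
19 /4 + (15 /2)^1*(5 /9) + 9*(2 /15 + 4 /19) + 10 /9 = 44879 /3420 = 13.12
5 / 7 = 0.71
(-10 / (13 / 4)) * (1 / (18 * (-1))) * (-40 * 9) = -800 / 13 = -61.54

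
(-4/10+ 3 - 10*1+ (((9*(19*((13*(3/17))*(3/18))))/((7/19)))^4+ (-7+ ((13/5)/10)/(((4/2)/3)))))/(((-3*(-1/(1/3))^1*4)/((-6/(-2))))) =26521067594368140247/320854273600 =82657672.90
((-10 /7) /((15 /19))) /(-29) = 38 /609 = 0.06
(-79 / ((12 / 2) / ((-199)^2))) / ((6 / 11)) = -34413269 / 36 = -955924.14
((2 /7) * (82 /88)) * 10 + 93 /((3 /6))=14527 /77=188.66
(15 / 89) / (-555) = -0.00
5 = 5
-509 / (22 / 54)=-13743 / 11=-1249.36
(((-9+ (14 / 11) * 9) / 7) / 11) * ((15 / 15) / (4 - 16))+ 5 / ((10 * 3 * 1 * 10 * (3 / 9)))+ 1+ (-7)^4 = 2402.05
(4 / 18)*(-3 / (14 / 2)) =-0.10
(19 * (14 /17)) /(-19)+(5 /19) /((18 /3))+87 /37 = 112699 /71706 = 1.57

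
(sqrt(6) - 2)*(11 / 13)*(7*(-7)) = 1078 / 13 - 539*sqrt(6) / 13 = -18.64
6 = 6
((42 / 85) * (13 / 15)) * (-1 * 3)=-546 / 425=-1.28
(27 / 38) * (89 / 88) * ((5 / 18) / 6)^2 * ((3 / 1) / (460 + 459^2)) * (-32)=-2225 / 3177249768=-0.00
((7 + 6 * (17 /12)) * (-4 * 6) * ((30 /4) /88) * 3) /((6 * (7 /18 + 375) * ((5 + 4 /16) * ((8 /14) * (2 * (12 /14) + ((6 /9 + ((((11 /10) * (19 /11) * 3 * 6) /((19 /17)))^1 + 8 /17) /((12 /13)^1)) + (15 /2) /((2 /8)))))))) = -2490075 /11682494879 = -0.00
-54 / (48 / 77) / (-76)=1.14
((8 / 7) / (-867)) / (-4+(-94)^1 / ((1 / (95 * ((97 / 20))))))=16 / 525751401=0.00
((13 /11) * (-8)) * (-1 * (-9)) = -936 /11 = -85.09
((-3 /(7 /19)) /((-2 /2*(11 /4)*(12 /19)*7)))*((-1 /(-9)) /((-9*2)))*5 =-1805 /87318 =-0.02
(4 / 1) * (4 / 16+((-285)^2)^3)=2143527953062501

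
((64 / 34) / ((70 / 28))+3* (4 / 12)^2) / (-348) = -277 / 88740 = -0.00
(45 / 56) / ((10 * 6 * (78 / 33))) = 33 / 5824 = 0.01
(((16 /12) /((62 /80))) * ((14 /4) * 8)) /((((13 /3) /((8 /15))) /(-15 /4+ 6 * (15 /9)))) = 44800 /1209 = 37.06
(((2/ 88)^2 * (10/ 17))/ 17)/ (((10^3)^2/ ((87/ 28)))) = 87/ 1566611200000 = 0.00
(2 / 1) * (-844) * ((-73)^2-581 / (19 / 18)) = -153258584 / 19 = -8066241.26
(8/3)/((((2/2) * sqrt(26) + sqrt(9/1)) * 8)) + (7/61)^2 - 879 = -55605791/63257 + sqrt(26)/51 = -878.95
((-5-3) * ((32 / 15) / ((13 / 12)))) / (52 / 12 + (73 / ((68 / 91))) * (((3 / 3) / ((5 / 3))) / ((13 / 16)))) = -52224 / 253513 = -0.21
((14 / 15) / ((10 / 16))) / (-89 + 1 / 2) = -224 / 13275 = -0.02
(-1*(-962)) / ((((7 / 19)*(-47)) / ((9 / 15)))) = -54834 / 1645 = -33.33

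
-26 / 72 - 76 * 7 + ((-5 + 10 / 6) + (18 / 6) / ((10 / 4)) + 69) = -83789 / 180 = -465.49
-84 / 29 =-2.90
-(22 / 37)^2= -484 / 1369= -0.35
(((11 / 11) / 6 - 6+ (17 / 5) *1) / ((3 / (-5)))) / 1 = 73 / 18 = 4.06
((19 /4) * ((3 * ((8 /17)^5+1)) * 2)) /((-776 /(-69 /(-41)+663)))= -564113845125 /22587085156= -24.98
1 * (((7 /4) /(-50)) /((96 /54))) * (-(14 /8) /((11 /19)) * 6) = 25137 /70400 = 0.36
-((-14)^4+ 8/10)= -192084/5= -38416.80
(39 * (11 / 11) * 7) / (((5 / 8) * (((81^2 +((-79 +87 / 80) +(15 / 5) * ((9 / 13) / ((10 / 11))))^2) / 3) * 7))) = 202475520 / 13282672009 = 0.02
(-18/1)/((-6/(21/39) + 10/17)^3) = 15166431/990692608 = 0.02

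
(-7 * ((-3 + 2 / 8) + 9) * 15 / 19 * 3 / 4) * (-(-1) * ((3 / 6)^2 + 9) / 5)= -58275 / 1216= -47.92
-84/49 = -12/7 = -1.71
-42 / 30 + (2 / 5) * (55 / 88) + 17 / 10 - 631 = -12609 / 20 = -630.45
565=565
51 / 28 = 1.82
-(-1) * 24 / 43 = 24 / 43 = 0.56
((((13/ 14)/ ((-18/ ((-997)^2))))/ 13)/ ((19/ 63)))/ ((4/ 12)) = -2982027/ 76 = -39237.20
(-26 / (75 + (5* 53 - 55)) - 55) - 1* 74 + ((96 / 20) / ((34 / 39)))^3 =1323829649 / 35005125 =37.82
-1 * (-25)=25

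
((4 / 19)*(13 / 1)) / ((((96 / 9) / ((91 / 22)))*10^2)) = 3549 / 334400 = 0.01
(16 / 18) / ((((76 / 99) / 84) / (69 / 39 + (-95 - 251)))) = -8269800 / 247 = -33480.97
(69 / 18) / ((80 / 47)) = 2.25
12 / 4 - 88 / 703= 2.87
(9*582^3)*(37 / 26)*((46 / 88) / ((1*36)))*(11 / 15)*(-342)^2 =204399341867187 / 65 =3144605259495.18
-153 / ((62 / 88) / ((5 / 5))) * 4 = -26928 / 31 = -868.65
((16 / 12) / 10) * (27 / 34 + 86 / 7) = 3113 / 1785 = 1.74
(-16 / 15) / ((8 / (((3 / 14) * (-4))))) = 4 / 35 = 0.11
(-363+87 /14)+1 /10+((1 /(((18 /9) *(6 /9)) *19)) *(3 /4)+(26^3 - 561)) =177244779 /10640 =16658.34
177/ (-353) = -177/ 353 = -0.50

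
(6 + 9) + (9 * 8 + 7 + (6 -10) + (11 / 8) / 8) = 5771 / 64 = 90.17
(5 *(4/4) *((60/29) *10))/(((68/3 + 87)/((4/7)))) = 36000/66787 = 0.54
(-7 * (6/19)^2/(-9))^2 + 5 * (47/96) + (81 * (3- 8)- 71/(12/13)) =-1999490015/4170272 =-479.46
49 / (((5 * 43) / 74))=3626 / 215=16.87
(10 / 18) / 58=5 / 522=0.01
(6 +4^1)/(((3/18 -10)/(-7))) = 420/59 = 7.12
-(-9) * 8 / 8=9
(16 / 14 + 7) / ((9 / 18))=114 / 7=16.29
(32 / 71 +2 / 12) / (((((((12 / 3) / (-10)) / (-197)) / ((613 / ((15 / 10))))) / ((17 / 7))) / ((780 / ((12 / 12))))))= 350949580150 / 1491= 235378658.72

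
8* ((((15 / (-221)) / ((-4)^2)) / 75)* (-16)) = 0.01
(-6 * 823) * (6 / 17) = -29628 / 17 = -1742.82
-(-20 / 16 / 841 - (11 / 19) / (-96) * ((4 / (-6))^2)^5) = 15644837 / 11322527652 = 0.00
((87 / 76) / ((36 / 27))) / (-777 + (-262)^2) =261 / 20631568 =0.00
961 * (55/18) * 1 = 52855/18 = 2936.39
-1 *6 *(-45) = 270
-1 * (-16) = 16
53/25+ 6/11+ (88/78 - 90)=-924563/10725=-86.21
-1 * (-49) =49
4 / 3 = 1.33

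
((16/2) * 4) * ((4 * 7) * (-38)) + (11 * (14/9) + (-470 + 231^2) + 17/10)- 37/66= 9336319/495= 18861.25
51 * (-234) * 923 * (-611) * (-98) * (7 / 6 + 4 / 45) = -4140577891086 / 5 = -828115578217.20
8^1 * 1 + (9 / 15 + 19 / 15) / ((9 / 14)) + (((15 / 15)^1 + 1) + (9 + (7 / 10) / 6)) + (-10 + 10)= 11891 / 540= 22.02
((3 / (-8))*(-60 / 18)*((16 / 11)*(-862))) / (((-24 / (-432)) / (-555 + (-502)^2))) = -7093604880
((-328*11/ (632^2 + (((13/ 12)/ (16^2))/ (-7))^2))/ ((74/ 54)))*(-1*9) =405425727995904/ 6833990698801261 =0.06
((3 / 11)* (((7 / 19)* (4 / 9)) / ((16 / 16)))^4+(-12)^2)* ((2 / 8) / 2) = 56432458178 / 3135132297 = 18.00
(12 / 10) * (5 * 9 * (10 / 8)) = 135 / 2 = 67.50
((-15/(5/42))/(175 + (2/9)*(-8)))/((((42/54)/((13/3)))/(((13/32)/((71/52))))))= -533871/442756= -1.21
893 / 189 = 4.72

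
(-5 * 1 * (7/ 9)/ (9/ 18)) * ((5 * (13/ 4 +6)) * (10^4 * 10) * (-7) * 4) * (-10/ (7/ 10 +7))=-129500000000/ 99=-1308080808.08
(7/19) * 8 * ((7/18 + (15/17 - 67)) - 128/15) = -3181388/14535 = -218.88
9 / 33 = 3 / 11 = 0.27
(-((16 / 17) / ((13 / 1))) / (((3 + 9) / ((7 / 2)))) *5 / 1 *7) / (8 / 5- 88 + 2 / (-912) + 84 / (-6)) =372400 / 50590657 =0.01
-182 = -182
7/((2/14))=49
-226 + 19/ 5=-1111/ 5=-222.20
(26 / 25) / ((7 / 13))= 338 / 175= 1.93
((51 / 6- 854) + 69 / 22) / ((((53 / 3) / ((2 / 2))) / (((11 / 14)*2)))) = -27798 / 371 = -74.93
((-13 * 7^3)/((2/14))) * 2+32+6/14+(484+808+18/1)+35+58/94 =-20084777/329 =-61047.95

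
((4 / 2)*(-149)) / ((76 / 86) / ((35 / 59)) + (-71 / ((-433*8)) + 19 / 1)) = -1553569360 / 106926223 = -14.53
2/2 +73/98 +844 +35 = 880.74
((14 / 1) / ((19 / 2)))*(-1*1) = -28 / 19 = -1.47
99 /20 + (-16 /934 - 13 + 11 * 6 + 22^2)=5061653 /9340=541.93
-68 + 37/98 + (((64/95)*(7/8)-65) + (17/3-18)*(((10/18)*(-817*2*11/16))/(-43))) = -312742091/1005480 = -311.04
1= 1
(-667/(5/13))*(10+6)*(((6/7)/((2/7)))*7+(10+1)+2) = -4717024/5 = -943404.80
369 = 369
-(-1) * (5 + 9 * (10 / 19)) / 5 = 37 / 19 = 1.95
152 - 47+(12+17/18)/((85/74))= 88946/765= 116.27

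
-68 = -68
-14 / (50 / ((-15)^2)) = -63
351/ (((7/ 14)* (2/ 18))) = 6318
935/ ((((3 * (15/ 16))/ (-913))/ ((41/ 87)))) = -143039.00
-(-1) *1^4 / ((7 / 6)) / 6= 1 / 7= 0.14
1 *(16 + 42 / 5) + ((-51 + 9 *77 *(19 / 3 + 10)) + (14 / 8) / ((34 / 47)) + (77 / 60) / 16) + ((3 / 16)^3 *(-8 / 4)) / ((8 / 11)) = 47189110057 / 4177920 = 11294.88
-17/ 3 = -5.67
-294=-294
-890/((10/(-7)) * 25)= 623/25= 24.92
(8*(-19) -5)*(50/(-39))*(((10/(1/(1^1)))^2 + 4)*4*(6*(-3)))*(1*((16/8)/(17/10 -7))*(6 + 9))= 8531320.75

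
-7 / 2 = -3.50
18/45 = 2/5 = 0.40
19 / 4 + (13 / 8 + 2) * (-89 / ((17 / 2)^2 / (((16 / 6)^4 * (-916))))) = 19367938403 / 93636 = 206842.86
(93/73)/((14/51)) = 4743/1022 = 4.64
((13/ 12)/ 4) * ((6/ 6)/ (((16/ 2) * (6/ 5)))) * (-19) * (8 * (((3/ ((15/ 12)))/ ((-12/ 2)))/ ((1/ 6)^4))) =2223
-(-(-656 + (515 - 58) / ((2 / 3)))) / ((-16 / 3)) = -177 / 32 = -5.53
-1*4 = -4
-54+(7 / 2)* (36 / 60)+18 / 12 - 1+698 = 3233 / 5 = 646.60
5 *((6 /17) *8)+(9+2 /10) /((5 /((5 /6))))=3991 /255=15.65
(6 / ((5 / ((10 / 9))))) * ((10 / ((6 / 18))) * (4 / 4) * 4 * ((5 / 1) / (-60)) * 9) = -120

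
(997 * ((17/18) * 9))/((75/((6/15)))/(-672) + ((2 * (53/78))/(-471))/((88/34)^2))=-8438455849824/278260001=-30325.80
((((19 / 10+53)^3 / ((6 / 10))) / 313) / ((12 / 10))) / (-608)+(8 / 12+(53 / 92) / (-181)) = -103463500829 / 190136532480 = -0.54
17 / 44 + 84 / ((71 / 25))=93607 / 3124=29.96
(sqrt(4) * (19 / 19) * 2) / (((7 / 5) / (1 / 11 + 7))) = 1560 / 77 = 20.26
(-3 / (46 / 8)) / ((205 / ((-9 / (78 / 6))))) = 108 / 61295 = 0.00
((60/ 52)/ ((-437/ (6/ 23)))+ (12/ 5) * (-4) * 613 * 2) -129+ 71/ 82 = -637383427973/ 53571830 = -11897.73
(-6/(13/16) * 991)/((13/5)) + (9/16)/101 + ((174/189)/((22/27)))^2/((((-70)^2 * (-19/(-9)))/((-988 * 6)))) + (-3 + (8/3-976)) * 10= -74852064721551581/5950683538800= -12578.73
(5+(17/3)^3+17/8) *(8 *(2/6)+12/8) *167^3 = 4755619032725/1296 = 3669459130.19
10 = 10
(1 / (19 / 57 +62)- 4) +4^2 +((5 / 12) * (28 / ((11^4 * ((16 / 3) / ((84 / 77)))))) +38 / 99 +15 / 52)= 8129029199 / 640660878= 12.69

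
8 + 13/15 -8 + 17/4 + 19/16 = 1513/240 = 6.30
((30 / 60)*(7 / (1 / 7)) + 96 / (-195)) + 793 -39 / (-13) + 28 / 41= 4374281 / 5330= 820.69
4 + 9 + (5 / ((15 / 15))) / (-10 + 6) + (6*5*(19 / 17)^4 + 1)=19898091 / 334084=59.56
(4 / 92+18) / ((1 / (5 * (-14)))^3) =-142345000 / 23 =-6188913.04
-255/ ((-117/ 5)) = 10.90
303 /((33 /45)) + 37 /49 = 223112 /539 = 413.94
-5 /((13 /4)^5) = -5120 /371293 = -0.01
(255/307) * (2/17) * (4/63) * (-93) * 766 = -949840/2149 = -441.99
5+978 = 983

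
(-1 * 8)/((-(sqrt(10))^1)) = 4 * sqrt(10)/5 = 2.53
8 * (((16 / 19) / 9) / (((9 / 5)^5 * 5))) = 0.01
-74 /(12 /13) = -481 /6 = -80.17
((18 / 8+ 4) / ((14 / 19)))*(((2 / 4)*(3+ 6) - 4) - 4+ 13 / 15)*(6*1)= -7505 / 56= -134.02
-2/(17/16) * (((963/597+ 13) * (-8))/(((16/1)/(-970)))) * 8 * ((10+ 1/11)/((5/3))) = -646183.18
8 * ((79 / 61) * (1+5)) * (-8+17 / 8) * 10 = -222780 / 61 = -3652.13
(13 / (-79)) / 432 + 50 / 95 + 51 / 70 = 28471171 / 22695120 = 1.25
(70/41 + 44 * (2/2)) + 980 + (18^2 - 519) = 34059/41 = 830.71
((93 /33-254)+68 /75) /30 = -206477 /24750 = -8.34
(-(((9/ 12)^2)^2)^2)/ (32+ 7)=-2187/ 851968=-0.00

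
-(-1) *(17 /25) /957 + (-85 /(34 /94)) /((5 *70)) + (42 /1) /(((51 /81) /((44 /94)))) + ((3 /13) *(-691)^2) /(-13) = -381975744947117 /45228633450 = -8445.44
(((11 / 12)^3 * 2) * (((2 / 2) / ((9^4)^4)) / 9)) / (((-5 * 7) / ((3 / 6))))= -1331 / 1008635949195834093120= -0.00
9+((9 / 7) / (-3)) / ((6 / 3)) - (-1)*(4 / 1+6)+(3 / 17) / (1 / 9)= 4849 / 238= 20.37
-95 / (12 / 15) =-118.75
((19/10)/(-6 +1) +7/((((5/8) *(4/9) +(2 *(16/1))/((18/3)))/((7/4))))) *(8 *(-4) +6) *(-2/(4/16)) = 947024/2525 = 375.06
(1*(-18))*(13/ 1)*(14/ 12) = -273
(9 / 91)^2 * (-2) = -162 / 8281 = -0.02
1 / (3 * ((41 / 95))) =0.77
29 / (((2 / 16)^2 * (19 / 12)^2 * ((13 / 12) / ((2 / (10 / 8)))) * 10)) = 12828672 / 117325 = 109.34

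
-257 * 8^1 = -2056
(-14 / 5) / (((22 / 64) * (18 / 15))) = -224 / 33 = -6.79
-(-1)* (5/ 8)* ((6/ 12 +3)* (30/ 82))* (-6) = -1575/ 328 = -4.80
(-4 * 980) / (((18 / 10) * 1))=-19600 / 9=-2177.78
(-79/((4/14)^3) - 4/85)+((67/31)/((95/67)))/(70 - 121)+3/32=-16279254899/4806240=-3387.11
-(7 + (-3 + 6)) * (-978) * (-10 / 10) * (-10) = 97800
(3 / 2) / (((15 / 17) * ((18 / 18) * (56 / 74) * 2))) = 629 / 560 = 1.12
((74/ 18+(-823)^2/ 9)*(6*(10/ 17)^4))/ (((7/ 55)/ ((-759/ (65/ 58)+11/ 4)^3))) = -502359113784921273625525/ 3853408377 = -130367473321377.81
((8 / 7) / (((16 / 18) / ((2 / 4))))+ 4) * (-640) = -2971.43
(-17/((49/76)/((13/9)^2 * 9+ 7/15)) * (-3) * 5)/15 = 1118872/2205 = 507.42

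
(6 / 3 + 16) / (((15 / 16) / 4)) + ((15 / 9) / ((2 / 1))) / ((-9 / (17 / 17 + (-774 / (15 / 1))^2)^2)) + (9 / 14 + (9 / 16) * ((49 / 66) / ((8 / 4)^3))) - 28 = -43699146734101 / 66528000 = -656853.46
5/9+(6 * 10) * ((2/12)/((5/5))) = 95/9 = 10.56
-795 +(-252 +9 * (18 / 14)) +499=-3755 / 7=-536.43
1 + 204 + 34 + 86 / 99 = 23747 / 99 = 239.87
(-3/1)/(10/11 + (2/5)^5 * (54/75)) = -2578125/787586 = -3.27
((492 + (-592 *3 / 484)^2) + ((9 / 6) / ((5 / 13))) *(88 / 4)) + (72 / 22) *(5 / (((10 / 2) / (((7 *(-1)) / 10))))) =43115823 / 73205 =588.97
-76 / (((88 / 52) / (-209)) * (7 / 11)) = 103246 / 7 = 14749.43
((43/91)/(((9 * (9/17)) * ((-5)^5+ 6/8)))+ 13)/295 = 1197497107/27174039165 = 0.04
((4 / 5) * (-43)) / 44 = -43 / 55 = -0.78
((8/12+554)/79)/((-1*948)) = -416/56169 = -0.01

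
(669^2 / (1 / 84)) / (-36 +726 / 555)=-3477548970 / 3209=-1083686.19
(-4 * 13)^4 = 7311616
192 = 192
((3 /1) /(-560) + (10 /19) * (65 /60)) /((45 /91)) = 234377 /205200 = 1.14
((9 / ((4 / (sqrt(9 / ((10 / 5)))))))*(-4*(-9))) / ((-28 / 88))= -2673*sqrt(2) / 7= -540.03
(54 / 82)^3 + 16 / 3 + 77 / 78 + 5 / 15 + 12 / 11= 158289353 / 19711406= 8.03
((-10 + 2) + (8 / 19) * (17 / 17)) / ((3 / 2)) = -96 / 19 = -5.05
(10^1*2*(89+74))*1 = 3260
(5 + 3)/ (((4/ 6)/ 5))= 60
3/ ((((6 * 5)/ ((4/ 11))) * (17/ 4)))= 8/ 935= 0.01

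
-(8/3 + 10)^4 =-2085136/81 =-25742.42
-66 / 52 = -33 / 26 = -1.27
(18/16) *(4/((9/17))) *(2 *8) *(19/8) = 323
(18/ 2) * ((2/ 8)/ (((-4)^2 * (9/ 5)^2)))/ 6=25/ 3456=0.01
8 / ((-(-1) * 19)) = 8 / 19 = 0.42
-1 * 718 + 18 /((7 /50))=-4126 /7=-589.43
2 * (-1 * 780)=-1560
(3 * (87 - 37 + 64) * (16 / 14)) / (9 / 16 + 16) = 43776 / 1855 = 23.60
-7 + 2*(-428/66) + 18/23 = -14563/759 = -19.19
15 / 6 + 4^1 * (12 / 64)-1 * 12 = -35 / 4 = -8.75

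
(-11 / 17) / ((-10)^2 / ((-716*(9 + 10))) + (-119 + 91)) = 37411 / 1619301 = 0.02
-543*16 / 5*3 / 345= -8688 / 575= -15.11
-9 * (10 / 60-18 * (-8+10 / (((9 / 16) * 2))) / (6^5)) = -40 / 27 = -1.48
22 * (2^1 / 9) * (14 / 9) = 616 / 81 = 7.60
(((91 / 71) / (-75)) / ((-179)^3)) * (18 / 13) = 42 / 10180226725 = 0.00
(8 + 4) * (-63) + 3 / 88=-755.97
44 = 44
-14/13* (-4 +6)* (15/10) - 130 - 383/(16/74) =-198079/104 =-1904.61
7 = 7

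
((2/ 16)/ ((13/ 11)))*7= 77/ 104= 0.74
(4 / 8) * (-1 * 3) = -3 / 2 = -1.50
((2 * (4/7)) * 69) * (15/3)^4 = 345000/7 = 49285.71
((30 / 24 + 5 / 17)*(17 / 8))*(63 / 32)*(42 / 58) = 138915 / 29696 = 4.68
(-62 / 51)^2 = 3844 / 2601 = 1.48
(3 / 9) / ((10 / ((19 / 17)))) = 19 / 510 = 0.04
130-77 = 53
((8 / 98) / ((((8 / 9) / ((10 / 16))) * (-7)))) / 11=-45 / 60368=-0.00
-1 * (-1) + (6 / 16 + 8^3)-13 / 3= 12217 / 24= 509.04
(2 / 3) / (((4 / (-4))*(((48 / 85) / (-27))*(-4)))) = -255 / 32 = -7.97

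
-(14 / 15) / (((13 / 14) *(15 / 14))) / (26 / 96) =-43904 / 12675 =-3.46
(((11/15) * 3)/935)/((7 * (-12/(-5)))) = 1/7140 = 0.00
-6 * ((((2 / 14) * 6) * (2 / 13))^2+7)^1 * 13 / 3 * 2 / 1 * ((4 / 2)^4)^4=-15233449984 / 637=-23914364.18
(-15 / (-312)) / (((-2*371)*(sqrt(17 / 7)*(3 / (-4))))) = 5*sqrt(119) / 983892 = 0.00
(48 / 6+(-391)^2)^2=23375046321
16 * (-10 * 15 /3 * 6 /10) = -480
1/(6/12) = 2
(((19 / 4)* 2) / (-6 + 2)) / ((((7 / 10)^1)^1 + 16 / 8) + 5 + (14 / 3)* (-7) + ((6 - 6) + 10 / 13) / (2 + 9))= 40755 / 427228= 0.10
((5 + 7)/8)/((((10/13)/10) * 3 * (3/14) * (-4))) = -91/12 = -7.58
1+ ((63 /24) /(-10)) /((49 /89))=293 /560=0.52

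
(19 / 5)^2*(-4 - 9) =-4693 / 25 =-187.72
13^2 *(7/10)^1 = 1183/10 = 118.30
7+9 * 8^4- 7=36864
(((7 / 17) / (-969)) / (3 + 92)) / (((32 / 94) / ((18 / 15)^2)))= -987 / 52164500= -0.00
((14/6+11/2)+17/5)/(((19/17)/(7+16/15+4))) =1036949/8550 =121.28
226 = 226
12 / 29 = 0.41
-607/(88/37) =-22459/88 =-255.22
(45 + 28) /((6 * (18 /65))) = 4745 /108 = 43.94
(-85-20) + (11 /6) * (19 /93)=-58381 /558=-104.63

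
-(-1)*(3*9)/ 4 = 27/ 4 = 6.75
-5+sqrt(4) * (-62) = -129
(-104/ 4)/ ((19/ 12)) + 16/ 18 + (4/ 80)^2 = -1062229/ 68400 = -15.53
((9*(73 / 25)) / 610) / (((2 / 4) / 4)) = 2628 / 7625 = 0.34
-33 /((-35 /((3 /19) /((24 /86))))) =1419 /2660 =0.53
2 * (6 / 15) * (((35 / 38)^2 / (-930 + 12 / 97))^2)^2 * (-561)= -7455948405337589609375 / 23981434527127487122395622960128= -0.00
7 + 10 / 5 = 9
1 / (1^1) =1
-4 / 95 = -0.04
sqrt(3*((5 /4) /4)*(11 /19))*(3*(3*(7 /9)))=7*sqrt(3135) /76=5.16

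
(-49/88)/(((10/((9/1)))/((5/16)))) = -441/2816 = -0.16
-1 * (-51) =51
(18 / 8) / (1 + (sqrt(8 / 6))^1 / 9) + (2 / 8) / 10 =22109 / 9560 -81*sqrt(3) / 478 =2.02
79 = 79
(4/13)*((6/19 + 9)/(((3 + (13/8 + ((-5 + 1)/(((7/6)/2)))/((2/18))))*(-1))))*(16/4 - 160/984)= 6237952/32376019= 0.19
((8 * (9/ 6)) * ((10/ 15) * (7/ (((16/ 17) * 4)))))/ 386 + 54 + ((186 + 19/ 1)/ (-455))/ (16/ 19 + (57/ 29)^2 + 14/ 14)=691178217547/ 12809187664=53.96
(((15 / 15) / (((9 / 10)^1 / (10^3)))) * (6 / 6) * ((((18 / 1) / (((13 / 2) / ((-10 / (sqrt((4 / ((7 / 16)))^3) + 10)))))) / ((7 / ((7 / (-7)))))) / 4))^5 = -101922746767351562500000000000000000000 / 222640817047649966275582185693 + 40306743090320000000000000000000000000 * sqrt(7) / 222640817047649966275582185693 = 21194997.72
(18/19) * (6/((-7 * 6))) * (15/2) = -1.02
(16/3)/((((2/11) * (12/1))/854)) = 18788/9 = 2087.56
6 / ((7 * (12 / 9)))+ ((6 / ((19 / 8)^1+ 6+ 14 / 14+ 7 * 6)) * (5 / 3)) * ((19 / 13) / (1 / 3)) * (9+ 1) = 228829 / 24934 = 9.18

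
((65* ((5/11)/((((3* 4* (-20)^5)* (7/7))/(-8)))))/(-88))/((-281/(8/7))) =13/45697344000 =0.00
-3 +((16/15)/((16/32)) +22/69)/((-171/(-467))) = 24233/6555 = 3.70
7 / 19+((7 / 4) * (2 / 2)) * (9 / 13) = 1.58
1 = 1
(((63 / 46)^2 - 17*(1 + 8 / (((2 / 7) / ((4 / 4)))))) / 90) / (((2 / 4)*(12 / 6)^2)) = -1039219 / 380880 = -2.73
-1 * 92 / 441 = -92 / 441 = -0.21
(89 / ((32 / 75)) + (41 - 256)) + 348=10931 / 32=341.59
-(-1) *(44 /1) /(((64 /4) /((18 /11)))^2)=81 /176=0.46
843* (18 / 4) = 7587 / 2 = 3793.50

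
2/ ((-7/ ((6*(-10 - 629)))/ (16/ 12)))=10224/ 7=1460.57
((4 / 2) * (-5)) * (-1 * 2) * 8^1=160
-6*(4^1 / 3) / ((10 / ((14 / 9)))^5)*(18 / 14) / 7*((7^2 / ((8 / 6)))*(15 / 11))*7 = -235298 / 5011875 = -0.05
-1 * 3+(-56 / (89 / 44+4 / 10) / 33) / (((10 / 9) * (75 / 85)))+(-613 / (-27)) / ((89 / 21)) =3506416 / 2134665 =1.64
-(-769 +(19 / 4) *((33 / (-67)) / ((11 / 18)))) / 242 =103559 / 32428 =3.19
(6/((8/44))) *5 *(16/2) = 1320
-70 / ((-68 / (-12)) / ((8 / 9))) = -560 / 51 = -10.98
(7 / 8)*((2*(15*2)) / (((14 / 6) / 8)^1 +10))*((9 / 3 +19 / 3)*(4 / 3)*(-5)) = -78400 / 247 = -317.41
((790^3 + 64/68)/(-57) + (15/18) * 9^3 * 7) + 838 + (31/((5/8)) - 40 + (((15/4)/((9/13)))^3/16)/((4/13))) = -1543991452488637/178606080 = -8644674.65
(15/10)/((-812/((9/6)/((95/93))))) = -837/308560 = -0.00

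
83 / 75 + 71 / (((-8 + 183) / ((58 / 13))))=19907 / 6825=2.92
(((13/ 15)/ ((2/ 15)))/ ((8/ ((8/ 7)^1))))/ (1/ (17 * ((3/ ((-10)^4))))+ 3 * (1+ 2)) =663/ 146426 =0.00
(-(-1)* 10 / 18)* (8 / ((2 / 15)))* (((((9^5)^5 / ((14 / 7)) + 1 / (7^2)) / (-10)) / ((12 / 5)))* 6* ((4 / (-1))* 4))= 7035400279380155369948440600 / 147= 47859865846123505918016600.00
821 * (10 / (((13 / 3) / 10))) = 246300 / 13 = 18946.15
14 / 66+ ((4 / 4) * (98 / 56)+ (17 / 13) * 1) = 5611 / 1716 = 3.27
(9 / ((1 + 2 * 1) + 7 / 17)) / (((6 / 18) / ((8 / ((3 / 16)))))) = 9792 / 29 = 337.66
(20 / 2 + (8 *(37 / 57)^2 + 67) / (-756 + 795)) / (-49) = -1495745 / 6208839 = -0.24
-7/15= -0.47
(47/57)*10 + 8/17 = 8446/969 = 8.72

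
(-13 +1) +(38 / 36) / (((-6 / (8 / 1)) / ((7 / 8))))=-1429 / 108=-13.23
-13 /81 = -0.16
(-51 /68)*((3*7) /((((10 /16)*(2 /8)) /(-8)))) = 4032 /5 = 806.40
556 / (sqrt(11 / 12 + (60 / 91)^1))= 1112 *sqrt(469833) / 1721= 442.89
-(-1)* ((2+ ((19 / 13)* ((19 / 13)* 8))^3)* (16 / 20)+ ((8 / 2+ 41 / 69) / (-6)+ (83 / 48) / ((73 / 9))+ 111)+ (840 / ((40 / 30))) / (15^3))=4104.52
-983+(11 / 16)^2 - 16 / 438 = -55086461 / 56064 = -982.56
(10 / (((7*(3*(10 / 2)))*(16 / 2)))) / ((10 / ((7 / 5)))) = 1 / 600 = 0.00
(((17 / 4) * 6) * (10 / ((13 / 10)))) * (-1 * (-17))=43350 / 13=3334.62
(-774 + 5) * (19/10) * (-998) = 7290889/5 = 1458177.80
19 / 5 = 3.80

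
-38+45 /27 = -109 /3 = -36.33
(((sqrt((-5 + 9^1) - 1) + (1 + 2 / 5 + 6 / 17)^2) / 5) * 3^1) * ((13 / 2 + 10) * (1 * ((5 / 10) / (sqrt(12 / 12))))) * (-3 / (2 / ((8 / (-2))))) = 297 * sqrt(3) / 10 + 6593697 / 72250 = 142.70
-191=-191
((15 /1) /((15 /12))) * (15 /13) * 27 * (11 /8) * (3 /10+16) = 435699 /52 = 8378.83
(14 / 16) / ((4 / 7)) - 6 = -143 / 32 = -4.47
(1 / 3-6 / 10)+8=116 / 15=7.73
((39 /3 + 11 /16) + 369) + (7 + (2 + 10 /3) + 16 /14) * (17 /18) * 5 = 1349687 /3024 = 446.33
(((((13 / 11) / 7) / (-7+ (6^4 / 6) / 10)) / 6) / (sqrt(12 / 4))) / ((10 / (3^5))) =0.03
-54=-54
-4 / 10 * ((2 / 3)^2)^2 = -32 / 405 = -0.08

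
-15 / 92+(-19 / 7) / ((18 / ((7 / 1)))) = -1009 / 828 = -1.22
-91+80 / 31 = -2741 / 31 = -88.42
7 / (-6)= -7 / 6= -1.17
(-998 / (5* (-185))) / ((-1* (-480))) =0.00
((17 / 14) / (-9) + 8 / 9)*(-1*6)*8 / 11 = -760 / 231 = -3.29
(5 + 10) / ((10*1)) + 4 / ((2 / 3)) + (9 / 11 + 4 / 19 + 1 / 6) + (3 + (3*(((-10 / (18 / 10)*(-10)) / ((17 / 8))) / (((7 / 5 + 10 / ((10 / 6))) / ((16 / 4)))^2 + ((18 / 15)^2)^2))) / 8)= 2632164407 / 195276433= 13.48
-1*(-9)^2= -81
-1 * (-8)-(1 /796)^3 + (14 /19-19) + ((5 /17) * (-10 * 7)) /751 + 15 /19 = -1162399700805133 /122343714638528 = -9.50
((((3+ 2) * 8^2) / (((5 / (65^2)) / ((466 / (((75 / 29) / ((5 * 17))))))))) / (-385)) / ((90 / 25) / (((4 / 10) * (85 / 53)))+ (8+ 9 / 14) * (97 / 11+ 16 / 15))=-422423855360 / 3575341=-118149.25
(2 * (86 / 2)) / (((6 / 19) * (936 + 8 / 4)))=817 / 2814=0.29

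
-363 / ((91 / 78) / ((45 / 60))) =-233.36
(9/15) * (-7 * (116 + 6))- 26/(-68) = -87043/170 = -512.02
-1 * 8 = -8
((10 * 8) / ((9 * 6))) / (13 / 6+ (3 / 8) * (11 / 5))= 1600 / 3231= 0.50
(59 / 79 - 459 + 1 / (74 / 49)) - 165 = -3639667 / 5846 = -622.59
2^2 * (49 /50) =98 /25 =3.92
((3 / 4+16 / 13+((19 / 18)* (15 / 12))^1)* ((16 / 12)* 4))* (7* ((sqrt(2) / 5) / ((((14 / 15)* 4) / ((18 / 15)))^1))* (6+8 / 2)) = 3089* sqrt(2) / 39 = 112.01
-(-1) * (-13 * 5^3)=-1625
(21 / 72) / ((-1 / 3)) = -7 / 8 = -0.88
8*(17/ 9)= 15.11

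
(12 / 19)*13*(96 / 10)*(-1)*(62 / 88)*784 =-45497088 / 1045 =-43537.88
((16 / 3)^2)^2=65536 / 81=809.09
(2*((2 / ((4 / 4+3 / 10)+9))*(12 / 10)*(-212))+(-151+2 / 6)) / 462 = -5506 / 10197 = -0.54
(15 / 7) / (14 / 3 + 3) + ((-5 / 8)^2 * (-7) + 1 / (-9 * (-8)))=-226367 / 92736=-2.44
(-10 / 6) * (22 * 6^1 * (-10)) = 2200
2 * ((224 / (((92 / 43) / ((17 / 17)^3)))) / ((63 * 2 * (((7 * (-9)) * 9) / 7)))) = -344 / 16767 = -0.02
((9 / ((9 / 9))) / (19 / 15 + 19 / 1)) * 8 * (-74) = -4995 / 19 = -262.89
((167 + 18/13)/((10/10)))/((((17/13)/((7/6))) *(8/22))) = 168553/408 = 413.12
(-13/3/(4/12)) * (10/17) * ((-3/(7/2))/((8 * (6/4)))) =65/119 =0.55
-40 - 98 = -138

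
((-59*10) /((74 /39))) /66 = -4.71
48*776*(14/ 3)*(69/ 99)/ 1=3997952/ 33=121150.06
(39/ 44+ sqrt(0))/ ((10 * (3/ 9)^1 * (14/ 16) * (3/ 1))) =39/ 385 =0.10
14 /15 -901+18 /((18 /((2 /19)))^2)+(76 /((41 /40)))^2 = 125550927787 /27307845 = 4597.61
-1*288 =-288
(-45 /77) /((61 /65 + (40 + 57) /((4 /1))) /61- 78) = 237900 /31583629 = 0.01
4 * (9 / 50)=18 / 25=0.72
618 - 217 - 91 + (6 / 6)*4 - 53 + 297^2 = 88470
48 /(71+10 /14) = 168 /251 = 0.67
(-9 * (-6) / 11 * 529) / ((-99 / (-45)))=142830 / 121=1180.41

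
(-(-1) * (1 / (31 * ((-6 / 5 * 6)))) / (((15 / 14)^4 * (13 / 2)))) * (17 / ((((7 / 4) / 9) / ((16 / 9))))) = -0.08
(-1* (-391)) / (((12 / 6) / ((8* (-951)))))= -1487364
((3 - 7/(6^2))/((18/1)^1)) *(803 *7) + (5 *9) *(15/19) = 11224099/12312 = 911.64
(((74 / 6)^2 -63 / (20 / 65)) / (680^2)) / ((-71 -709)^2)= -379 / 2025533952000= -0.00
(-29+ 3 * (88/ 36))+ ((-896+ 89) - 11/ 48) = -39787/ 48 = -828.90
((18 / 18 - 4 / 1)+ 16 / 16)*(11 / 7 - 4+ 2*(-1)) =62 / 7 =8.86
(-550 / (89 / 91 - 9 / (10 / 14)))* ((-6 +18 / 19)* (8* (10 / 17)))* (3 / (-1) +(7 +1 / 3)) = -1041040000 / 213503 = -4876.00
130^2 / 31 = 16900 / 31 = 545.16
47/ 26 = 1.81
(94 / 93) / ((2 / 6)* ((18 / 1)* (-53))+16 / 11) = -517 / 161913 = -0.00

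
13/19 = 0.68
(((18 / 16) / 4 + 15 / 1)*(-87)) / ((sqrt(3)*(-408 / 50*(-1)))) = -118175*sqrt(3) / 2176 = -94.06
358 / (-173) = -358 / 173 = -2.07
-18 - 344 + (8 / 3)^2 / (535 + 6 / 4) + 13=-3370165 / 9657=-348.99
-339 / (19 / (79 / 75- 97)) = 813148 / 475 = 1711.89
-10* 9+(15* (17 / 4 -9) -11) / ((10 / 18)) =-4761 / 20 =-238.05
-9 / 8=-1.12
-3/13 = -0.23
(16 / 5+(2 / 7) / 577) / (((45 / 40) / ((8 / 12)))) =1034144 / 545265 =1.90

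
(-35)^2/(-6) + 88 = -697/6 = -116.17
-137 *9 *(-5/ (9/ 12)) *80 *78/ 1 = 51292800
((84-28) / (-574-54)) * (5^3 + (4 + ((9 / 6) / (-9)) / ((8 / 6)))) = -7217 / 628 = -11.49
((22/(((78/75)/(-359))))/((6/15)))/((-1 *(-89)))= -493625/2314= -213.32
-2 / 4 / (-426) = 1 / 852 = 0.00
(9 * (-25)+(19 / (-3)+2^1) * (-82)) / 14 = 391 / 42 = 9.31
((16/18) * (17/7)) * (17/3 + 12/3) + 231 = 47603/189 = 251.87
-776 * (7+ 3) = -7760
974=974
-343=-343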